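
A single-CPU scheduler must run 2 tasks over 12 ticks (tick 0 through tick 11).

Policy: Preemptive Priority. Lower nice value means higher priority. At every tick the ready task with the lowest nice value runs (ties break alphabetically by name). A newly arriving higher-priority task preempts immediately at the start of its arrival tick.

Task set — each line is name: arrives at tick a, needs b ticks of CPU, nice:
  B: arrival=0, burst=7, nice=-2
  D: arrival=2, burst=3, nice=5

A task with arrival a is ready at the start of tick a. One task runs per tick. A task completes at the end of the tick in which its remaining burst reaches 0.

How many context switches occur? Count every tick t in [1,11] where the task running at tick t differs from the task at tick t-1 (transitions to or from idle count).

context switches = 2

t=0: ready={B} → run B
t=1: ready={B} → run B
t=2: ready={B,D} → run B
t=3: ready={B,D} → run B
t=4: ready={B,D} → run B
t=5: ready={B,D} → run B
t=6: ready={B,D} → run B
t=7: ready={D} → run D
t=8: ready={D} → run D
t=9: ready={D} → run D
t=10: (idle)
t=11: (idle)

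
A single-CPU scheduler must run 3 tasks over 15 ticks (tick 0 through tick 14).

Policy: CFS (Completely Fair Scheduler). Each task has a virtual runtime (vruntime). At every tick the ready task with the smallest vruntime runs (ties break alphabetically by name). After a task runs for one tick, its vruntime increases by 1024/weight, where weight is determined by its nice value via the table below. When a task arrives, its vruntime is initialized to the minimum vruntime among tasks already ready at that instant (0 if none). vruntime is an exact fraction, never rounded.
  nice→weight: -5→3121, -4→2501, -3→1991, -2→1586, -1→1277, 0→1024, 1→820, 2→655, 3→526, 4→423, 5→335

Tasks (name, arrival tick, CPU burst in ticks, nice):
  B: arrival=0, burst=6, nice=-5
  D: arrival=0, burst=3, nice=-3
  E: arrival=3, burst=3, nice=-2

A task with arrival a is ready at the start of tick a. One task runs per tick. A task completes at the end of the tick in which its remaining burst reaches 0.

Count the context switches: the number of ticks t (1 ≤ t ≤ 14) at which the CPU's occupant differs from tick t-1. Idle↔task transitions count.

t=0: vr[B=0 D=0] → run B
t=1: vr[B=1024/3121 D=0] → run D
t=2: vr[B=1024/3121 D=1024/1991] → run B
t=3: vr[B=2048/3121 D=1024/1991 E=1024/1991] → run D
t=4: vr[B=2048/3121 D=2048/1991 E=1024/1991] → run E
t=5: vr[B=2048/3121 D=2048/1991 E=1831424/1578863] → run B
t=6: vr[B=3072/3121 D=2048/1991 E=1831424/1578863] → run B
t=7: vr[B=4096/3121 D=2048/1991 E=1831424/1578863] → run D
t=8: vr[B=4096/3121 E=1831424/1578863] → run E
t=9: vr[B=4096/3121 E=2850816/1578863] → run B
t=10: vr[B=5120/3121 E=2850816/1578863] → run B
t=11: vr[E=2850816/1578863] → run E
t=12: (idle)
t=13: (idle)
t=14: (idle)

context switches = 10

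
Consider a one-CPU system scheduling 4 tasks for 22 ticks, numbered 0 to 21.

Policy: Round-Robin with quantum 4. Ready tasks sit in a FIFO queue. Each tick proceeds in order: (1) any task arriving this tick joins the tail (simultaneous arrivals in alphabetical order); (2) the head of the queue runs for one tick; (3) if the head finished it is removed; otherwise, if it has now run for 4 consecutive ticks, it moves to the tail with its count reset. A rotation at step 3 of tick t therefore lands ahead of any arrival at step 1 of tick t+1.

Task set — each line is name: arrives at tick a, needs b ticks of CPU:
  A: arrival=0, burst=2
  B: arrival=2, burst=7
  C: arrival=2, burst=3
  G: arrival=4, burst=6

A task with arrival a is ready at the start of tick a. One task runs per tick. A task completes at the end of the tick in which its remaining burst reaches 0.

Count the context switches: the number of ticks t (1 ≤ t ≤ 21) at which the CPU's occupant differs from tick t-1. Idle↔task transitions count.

context switches = 6

t=0: queue=[A] q_used=0 → run A
t=1: queue=[A] q_used=1 → run A
t=2: queue=[B,C] q_used=0 → run B
t=3: queue=[B,C] q_used=1 → run B
t=4: queue=[B,C,G] q_used=2 → run B
t=5: queue=[B,C,G] q_used=3 → run B
t=6: queue=[C,G,B] q_used=0 → run C
t=7: queue=[C,G,B] q_used=1 → run C
t=8: queue=[C,G,B] q_used=2 → run C
t=9: queue=[G,B] q_used=0 → run G
t=10: queue=[G,B] q_used=1 → run G
t=11: queue=[G,B] q_used=2 → run G
t=12: queue=[G,B] q_used=3 → run G
t=13: queue=[B,G] q_used=0 → run B
t=14: queue=[B,G] q_used=1 → run B
t=15: queue=[B,G] q_used=2 → run B
t=16: queue=[G] q_used=0 → run G
t=17: queue=[G] q_used=1 → run G
t=18: (idle)
t=19: (idle)
t=20: (idle)
t=21: (idle)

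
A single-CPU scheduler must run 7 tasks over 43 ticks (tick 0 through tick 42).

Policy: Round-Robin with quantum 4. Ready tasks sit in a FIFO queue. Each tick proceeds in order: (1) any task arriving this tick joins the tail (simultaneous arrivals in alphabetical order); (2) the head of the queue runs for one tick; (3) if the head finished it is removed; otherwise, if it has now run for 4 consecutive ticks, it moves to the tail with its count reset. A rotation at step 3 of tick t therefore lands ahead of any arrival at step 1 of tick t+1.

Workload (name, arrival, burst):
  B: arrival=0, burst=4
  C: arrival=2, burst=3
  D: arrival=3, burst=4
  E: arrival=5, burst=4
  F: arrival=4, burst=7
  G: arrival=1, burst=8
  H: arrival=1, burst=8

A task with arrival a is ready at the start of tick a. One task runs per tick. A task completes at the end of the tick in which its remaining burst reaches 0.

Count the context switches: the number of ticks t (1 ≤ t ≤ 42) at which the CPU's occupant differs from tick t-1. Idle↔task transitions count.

context switches = 10

t=0: queue=[B] q_used=0 → run B
t=1: queue=[B,G,H] q_used=1 → run B
t=2: queue=[B,G,H,C] q_used=2 → run B
t=3: queue=[B,G,H,C,D] q_used=3 → run B
t=4: queue=[G,H,C,D,F] q_used=0 → run G
t=5: queue=[G,H,C,D,F,E] q_used=1 → run G
t=6: queue=[G,H,C,D,F,E] q_used=2 → run G
t=7: queue=[G,H,C,D,F,E] q_used=3 → run G
t=8: queue=[H,C,D,F,E,G] q_used=0 → run H
t=9: queue=[H,C,D,F,E,G] q_used=1 → run H
t=10: queue=[H,C,D,F,E,G] q_used=2 → run H
t=11: queue=[H,C,D,F,E,G] q_used=3 → run H
t=12: queue=[C,D,F,E,G,H] q_used=0 → run C
t=13: queue=[C,D,F,E,G,H] q_used=1 → run C
t=14: queue=[C,D,F,E,G,H] q_used=2 → run C
t=15: queue=[D,F,E,G,H] q_used=0 → run D
t=16: queue=[D,F,E,G,H] q_used=1 → run D
t=17: queue=[D,F,E,G,H] q_used=2 → run D
t=18: queue=[D,F,E,G,H] q_used=3 → run D
t=19: queue=[F,E,G,H] q_used=0 → run F
t=20: queue=[F,E,G,H] q_used=1 → run F
t=21: queue=[F,E,G,H] q_used=2 → run F
t=22: queue=[F,E,G,H] q_used=3 → run F
t=23: queue=[E,G,H,F] q_used=0 → run E
t=24: queue=[E,G,H,F] q_used=1 → run E
t=25: queue=[E,G,H,F] q_used=2 → run E
t=26: queue=[E,G,H,F] q_used=3 → run E
t=27: queue=[G,H,F] q_used=0 → run G
t=28: queue=[G,H,F] q_used=1 → run G
t=29: queue=[G,H,F] q_used=2 → run G
t=30: queue=[G,H,F] q_used=3 → run G
t=31: queue=[H,F] q_used=0 → run H
t=32: queue=[H,F] q_used=1 → run H
t=33: queue=[H,F] q_used=2 → run H
t=34: queue=[H,F] q_used=3 → run H
t=35: queue=[F] q_used=0 → run F
t=36: queue=[F] q_used=1 → run F
t=37: queue=[F] q_used=2 → run F
t=38: (idle)
t=39: (idle)
t=40: (idle)
t=41: (idle)
t=42: (idle)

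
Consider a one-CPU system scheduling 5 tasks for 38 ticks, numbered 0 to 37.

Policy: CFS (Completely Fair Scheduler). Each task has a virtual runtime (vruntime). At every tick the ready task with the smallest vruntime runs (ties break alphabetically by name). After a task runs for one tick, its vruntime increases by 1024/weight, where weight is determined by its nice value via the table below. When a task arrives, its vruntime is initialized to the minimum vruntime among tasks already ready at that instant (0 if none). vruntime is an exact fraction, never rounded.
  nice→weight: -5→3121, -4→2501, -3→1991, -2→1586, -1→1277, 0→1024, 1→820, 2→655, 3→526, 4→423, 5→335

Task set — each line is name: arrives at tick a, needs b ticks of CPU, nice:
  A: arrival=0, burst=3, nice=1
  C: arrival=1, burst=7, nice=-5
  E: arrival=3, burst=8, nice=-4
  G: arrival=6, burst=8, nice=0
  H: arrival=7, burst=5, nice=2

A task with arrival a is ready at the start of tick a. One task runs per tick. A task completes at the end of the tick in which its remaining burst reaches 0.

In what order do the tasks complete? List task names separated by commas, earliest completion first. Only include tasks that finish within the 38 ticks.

completion order = A, C, E, H, G

t=0: vr[A=0] → run A
t=1: vr[A=256/205 C=256/205] → run A
t=2: vr[A=512/205 C=256/205] → run C
t=3: vr[A=512/205 C=1008896/639805 E=1008896/639805] → run C
t=4: vr[A=512/205 C=1218816/639805 E=1008896/639805] → run E
t=5: vr[A=512/205 C=1218816/639805 E=77522176/39028105] → run C
t=6: vr[A=512/205 C=1428736/639805 E=77522176/39028105 G=77522176/39028105] → run E
t=7: vr[A=512/205 C=1428736/639805 E=93501696/39028105 G=77522176/39028105 H=77522176/39028105] → run G
t=8: vr[A=512/205 C=1428736/639805 E=93501696/39028105 G=116550281/39028105 H=77522176/39028105] → run H
t=9: vr[A=512/205 C=1428736/639805 E=93501696/39028105 G=116550281/39028105 H=3629672192/1022536351] → run C
t=10: vr[A=512/205 C=1638656/639805 E=93501696/39028105 G=116550281/39028105 H=3629672192/1022536351] → run E
t=11: vr[A=512/205 C=1638656/639805 E=109481216/39028105 G=116550281/39028105 H=3629672192/1022536351] → run A
t=12: vr[C=1638656/639805 E=109481216/39028105 G=116550281/39028105 H=3629672192/1022536351] → run C
t=13: vr[C=1848576/639805 E=109481216/39028105 G=116550281/39028105 H=3629672192/1022536351] → run E
t=14: vr[C=1848576/639805 E=125460736/39028105 G=116550281/39028105 H=3629672192/1022536351] → run C
t=15: vr[C=2058496/639805 E=125460736/39028105 G=116550281/39028105 H=3629672192/1022536351] → run G
t=16: vr[C=2058496/639805 E=125460736/39028105 G=155578386/39028105 H=3629672192/1022536351] → run E
t=17: vr[C=2058496/639805 E=141440256/39028105 G=155578386/39028105 H=3629672192/1022536351] → run C
t=18: vr[E=141440256/39028105 G=155578386/39028105 H=3629672192/1022536351] → run H
t=19: vr[E=141440256/39028105 G=155578386/39028105 H=26141316864/5112681755] → run E
t=20: vr[E=157419776/39028105 G=155578386/39028105 H=26141316864/5112681755] → run G
t=21: vr[E=157419776/39028105 G=194606491/39028105 H=26141316864/5112681755] → run E
t=22: vr[E=173399296/39028105 G=194606491/39028105 H=26141316864/5112681755] → run E
t=23: vr[G=194606491/39028105 H=26141316864/5112681755] → run G
t=24: vr[G=233634596/39028105 H=26141316864/5112681755] → run H
t=25: vr[G=233634596/39028105 H=34134272768/5112681755] → run G
t=26: vr[G=272662701/39028105 H=34134272768/5112681755] → run H
t=27: vr[G=272662701/39028105 H=42127228672/5112681755] → run G
t=28: vr[G=311690806/39028105 H=42127228672/5112681755] → run G
t=29: vr[G=350718911/39028105 H=42127228672/5112681755] → run H
t=30: vr[G=350718911/39028105] → run G
t=31: (idle)
t=32: (idle)
t=33: (idle)
t=34: (idle)
t=35: (idle)
t=36: (idle)
t=37: (idle)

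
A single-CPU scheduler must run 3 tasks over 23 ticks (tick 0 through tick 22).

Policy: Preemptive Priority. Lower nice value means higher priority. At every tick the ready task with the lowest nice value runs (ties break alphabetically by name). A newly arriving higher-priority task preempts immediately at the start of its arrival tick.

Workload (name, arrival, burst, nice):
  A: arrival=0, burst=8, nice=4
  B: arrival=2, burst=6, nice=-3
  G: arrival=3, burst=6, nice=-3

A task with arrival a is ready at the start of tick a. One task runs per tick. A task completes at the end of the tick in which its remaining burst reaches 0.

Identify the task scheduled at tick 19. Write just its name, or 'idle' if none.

running at tick 19 = A

t=0: ready={A} → run A
t=1: ready={A} → run A
t=2: ready={A,B} → run B
t=3: ready={A,B,G} → run B
t=4: ready={A,B,G} → run B
t=5: ready={A,B,G} → run B
t=6: ready={A,B,G} → run B
t=7: ready={A,B,G} → run B
t=8: ready={A,G} → run G
t=9: ready={A,G} → run G
t=10: ready={A,G} → run G
t=11: ready={A,G} → run G
t=12: ready={A,G} → run G
t=13: ready={A,G} → run G
t=14: ready={A} → run A
t=15: ready={A} → run A
t=16: ready={A} → run A
t=17: ready={A} → run A
t=18: ready={A} → run A
t=19: ready={A} → run A
t=20: (idle)
t=21: (idle)
t=22: (idle)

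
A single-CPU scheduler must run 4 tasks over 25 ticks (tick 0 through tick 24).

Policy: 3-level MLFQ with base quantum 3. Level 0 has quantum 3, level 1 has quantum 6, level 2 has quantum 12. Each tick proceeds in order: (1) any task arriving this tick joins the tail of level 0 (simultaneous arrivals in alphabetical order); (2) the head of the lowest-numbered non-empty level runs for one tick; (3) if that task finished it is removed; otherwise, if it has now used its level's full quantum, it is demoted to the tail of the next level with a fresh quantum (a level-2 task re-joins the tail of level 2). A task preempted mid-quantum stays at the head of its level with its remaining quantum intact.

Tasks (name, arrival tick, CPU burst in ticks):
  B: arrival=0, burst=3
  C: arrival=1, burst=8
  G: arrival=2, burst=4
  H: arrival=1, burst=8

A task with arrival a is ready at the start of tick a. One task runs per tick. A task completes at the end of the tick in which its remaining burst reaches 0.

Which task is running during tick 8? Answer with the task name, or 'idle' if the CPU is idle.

t=0: L0/L1/L2 = B/-/- → run B
t=1: L0/L1/L2 = BCH/-/- → run B
t=2: L0/L1/L2 = BCHG/-/- → run B
t=3: L0/L1/L2 = CHG/-/- → run C
t=4: L0/L1/L2 = CHG/-/- → run C
t=5: L0/L1/L2 = CHG/-/- → run C
t=6: L0/L1/L2 = HG/C/- → run H
t=7: L0/L1/L2 = HG/C/- → run H
t=8: L0/L1/L2 = HG/C/- → run H
t=9: L0/L1/L2 = G/CH/- → run G
t=10: L0/L1/L2 = G/CH/- → run G
t=11: L0/L1/L2 = G/CH/- → run G
t=12: L0/L1/L2 = -/CHG/- → run C
t=13: L0/L1/L2 = -/CHG/- → run C
t=14: L0/L1/L2 = -/CHG/- → run C
t=15: L0/L1/L2 = -/CHG/- → run C
t=16: L0/L1/L2 = -/CHG/- → run C
t=17: L0/L1/L2 = -/HG/- → run H
t=18: L0/L1/L2 = -/HG/- → run H
t=19: L0/L1/L2 = -/HG/- → run H
t=20: L0/L1/L2 = -/HG/- → run H
t=21: L0/L1/L2 = -/HG/- → run H
t=22: L0/L1/L2 = -/G/- → run G
t=23: (idle)
t=24: (idle)

running at tick 8 = H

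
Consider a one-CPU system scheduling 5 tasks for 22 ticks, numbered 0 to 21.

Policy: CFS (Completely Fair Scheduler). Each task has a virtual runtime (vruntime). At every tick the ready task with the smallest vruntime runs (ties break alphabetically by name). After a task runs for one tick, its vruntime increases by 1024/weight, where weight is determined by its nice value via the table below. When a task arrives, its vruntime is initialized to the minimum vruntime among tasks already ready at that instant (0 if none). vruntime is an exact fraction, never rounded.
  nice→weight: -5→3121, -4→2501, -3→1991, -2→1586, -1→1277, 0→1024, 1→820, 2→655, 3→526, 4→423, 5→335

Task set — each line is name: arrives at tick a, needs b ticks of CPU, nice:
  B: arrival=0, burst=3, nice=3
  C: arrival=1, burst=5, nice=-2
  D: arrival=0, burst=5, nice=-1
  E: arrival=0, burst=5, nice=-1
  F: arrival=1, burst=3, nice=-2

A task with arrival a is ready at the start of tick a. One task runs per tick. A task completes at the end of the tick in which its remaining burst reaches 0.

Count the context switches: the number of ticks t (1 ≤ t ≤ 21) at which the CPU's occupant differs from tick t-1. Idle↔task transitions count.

context switches = 21

t=0: vr[B=0 D=0 E=0] → run B
t=1: vr[B=512/263 C=0 D=0 E=0 F=0] → run C
t=2: vr[B=512/263 C=512/793 D=0 E=0 F=0] → run D
t=3: vr[B=512/263 C=512/793 D=1024/1277 E=0 F=0] → run E
t=4: vr[B=512/263 C=512/793 D=1024/1277 E=1024/1277 F=0] → run F
t=5: vr[B=512/263 C=512/793 D=1024/1277 E=1024/1277 F=512/793] → run C
t=6: vr[B=512/263 C=1024/793 D=1024/1277 E=1024/1277 F=512/793] → run F
t=7: vr[B=512/263 C=1024/793 D=1024/1277 E=1024/1277 F=1024/793] → run D
t=8: vr[B=512/263 C=1024/793 D=2048/1277 E=1024/1277 F=1024/793] → run E
t=9: vr[B=512/263 C=1024/793 D=2048/1277 E=2048/1277 F=1024/793] → run C
t=10: vr[B=512/263 C=1536/793 D=2048/1277 E=2048/1277 F=1024/793] → run F
t=11: vr[B=512/263 C=1536/793 D=2048/1277 E=2048/1277] → run D
t=12: vr[B=512/263 C=1536/793 D=3072/1277 E=2048/1277] → run E
t=13: vr[B=512/263 C=1536/793 D=3072/1277 E=3072/1277] → run C
t=14: vr[B=512/263 C=2048/793 D=3072/1277 E=3072/1277] → run B
t=15: vr[B=1024/263 C=2048/793 D=3072/1277 E=3072/1277] → run D
t=16: vr[B=1024/263 C=2048/793 D=4096/1277 E=3072/1277] → run E
t=17: vr[B=1024/263 C=2048/793 D=4096/1277 E=4096/1277] → run C
t=18: vr[B=1024/263 D=4096/1277 E=4096/1277] → run D
t=19: vr[B=1024/263 E=4096/1277] → run E
t=20: vr[B=1024/263] → run B
t=21: (idle)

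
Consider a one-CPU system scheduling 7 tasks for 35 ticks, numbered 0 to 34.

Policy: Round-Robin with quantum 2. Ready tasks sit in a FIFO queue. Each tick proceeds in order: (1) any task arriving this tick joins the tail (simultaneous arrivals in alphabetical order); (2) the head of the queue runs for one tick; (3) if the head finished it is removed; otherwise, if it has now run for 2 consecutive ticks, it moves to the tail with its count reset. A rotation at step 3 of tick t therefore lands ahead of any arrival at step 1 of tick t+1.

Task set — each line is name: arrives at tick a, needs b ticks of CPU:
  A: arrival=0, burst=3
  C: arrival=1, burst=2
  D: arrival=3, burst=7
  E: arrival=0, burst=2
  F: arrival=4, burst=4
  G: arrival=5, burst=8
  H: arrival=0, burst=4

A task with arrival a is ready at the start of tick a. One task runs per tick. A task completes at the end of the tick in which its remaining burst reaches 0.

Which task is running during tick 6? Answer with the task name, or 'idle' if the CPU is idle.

t=0: queue=[A,E,H] q_used=0 → run A
t=1: queue=[A,E,H,C] q_used=1 → run A
t=2: queue=[E,H,C,A] q_used=0 → run E
t=3: queue=[E,H,C,A,D] q_used=1 → run E
t=4: queue=[H,C,A,D,F] q_used=0 → run H
t=5: queue=[H,C,A,D,F,G] q_used=1 → run H
t=6: queue=[C,A,D,F,G,H] q_used=0 → run C
t=7: queue=[C,A,D,F,G,H] q_used=1 → run C
t=8: queue=[A,D,F,G,H] q_used=0 → run A
t=9: queue=[D,F,G,H] q_used=0 → run D
t=10: queue=[D,F,G,H] q_used=1 → run D
t=11: queue=[F,G,H,D] q_used=0 → run F
t=12: queue=[F,G,H,D] q_used=1 → run F
t=13: queue=[G,H,D,F] q_used=0 → run G
t=14: queue=[G,H,D,F] q_used=1 → run G
t=15: queue=[H,D,F,G] q_used=0 → run H
t=16: queue=[H,D,F,G] q_used=1 → run H
t=17: queue=[D,F,G] q_used=0 → run D
t=18: queue=[D,F,G] q_used=1 → run D
t=19: queue=[F,G,D] q_used=0 → run F
t=20: queue=[F,G,D] q_used=1 → run F
t=21: queue=[G,D] q_used=0 → run G
t=22: queue=[G,D] q_used=1 → run G
t=23: queue=[D,G] q_used=0 → run D
t=24: queue=[D,G] q_used=1 → run D
t=25: queue=[G,D] q_used=0 → run G
t=26: queue=[G,D] q_used=1 → run G
t=27: queue=[D,G] q_used=0 → run D
t=28: queue=[G] q_used=0 → run G
t=29: queue=[G] q_used=1 → run G
t=30: (idle)
t=31: (idle)
t=32: (idle)
t=33: (idle)
t=34: (idle)

running at tick 6 = C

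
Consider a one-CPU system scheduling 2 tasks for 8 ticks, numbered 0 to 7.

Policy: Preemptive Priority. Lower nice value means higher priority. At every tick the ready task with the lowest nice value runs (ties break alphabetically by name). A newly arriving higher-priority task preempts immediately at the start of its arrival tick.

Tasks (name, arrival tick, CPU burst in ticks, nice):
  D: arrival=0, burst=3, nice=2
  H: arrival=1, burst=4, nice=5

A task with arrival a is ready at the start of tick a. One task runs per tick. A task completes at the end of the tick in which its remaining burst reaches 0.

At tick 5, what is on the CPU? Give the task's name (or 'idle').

running at tick 5 = H

t=0: ready={D} → run D
t=1: ready={D,H} → run D
t=2: ready={D,H} → run D
t=3: ready={H} → run H
t=4: ready={H} → run H
t=5: ready={H} → run H
t=6: ready={H} → run H
t=7: (idle)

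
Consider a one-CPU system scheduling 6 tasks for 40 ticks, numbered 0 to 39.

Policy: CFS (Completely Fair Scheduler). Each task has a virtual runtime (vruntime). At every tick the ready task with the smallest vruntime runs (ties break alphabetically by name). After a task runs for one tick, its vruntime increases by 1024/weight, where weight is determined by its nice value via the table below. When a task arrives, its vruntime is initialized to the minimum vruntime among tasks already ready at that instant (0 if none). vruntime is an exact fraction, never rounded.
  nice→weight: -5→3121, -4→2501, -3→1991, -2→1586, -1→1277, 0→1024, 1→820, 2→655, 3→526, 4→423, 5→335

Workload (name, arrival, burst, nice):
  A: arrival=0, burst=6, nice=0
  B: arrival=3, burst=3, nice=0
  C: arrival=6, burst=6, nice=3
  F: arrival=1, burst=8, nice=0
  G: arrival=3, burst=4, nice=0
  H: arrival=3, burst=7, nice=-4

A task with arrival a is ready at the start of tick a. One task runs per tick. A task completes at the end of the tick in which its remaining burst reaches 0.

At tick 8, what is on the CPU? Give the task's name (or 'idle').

running at tick 8 = H

t=0: vr[A=0] → run A
t=1: vr[A=1 F=1] → run A
t=2: vr[A=2 F=1] → run F
t=3: vr[A=2 B=2 F=2 G=2 H=2] → run A
t=4: vr[A=3 B=2 F=2 G=2 H=2] → run B
t=5: vr[A=3 B=3 F=2 G=2 H=2] → run F
t=6: vr[A=3 B=3 C=2 F=3 G=2 H=2] → run C
t=7: vr[A=3 B=3 C=1038/263 F=3 G=2 H=2] → run G
t=8: vr[A=3 B=3 C=1038/263 F=3 G=3 H=2] → run H
t=9: vr[A=3 B=3 C=1038/263 F=3 G=3 H=6026/2501] → run H
t=10: vr[A=3 B=3 C=1038/263 F=3 G=3 H=7050/2501] → run H
t=11: vr[A=3 B=3 C=1038/263 F=3 G=3 H=8074/2501] → run A
t=12: vr[A=4 B=3 C=1038/263 F=3 G=3 H=8074/2501] → run B
t=13: vr[A=4 B=4 C=1038/263 F=3 G=3 H=8074/2501] → run F
t=14: vr[A=4 B=4 C=1038/263 F=4 G=3 H=8074/2501] → run G
t=15: vr[A=4 B=4 C=1038/263 F=4 G=4 H=8074/2501] → run H
t=16: vr[A=4 B=4 C=1038/263 F=4 G=4 H=9098/2501] → run H
t=17: vr[A=4 B=4 C=1038/263 F=4 G=4 H=10122/2501] → run C
t=18: vr[A=4 B=4 C=1550/263 F=4 G=4 H=10122/2501] → run A
t=19: vr[A=5 B=4 C=1550/263 F=4 G=4 H=10122/2501] → run B
t=20: vr[A=5 C=1550/263 F=4 G=4 H=10122/2501] → run F
t=21: vr[A=5 C=1550/263 F=5 G=4 H=10122/2501] → run G
t=22: vr[A=5 C=1550/263 F=5 G=5 H=10122/2501] → run H
t=23: vr[A=5 C=1550/263 F=5 G=5 H=11146/2501] → run H
t=24: vr[A=5 C=1550/263 F=5 G=5] → run A
t=25: vr[C=1550/263 F=5 G=5] → run F
t=26: vr[C=1550/263 F=6 G=5] → run G
t=27: vr[C=1550/263 F=6] → run C
t=28: vr[C=2062/263 F=6] → run F
t=29: vr[C=2062/263 F=7] → run F
t=30: vr[C=2062/263 F=8] → run C
t=31: vr[C=2574/263 F=8] → run F
t=32: vr[C=2574/263] → run C
t=33: vr[C=3086/263] → run C
t=34: (idle)
t=35: (idle)
t=36: (idle)
t=37: (idle)
t=38: (idle)
t=39: (idle)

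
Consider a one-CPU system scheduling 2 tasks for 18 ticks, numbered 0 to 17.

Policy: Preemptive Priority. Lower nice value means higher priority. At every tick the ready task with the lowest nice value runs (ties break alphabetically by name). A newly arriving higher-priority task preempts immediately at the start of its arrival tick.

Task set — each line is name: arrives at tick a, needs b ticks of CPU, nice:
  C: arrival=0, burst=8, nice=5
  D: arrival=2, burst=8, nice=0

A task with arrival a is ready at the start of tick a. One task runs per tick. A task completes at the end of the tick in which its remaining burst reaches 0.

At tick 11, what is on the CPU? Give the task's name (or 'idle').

running at tick 11 = C

t=0: ready={C} → run C
t=1: ready={C} → run C
t=2: ready={C,D} → run D
t=3: ready={C,D} → run D
t=4: ready={C,D} → run D
t=5: ready={C,D} → run D
t=6: ready={C,D} → run D
t=7: ready={C,D} → run D
t=8: ready={C,D} → run D
t=9: ready={C,D} → run D
t=10: ready={C} → run C
t=11: ready={C} → run C
t=12: ready={C} → run C
t=13: ready={C} → run C
t=14: ready={C} → run C
t=15: ready={C} → run C
t=16: (idle)
t=17: (idle)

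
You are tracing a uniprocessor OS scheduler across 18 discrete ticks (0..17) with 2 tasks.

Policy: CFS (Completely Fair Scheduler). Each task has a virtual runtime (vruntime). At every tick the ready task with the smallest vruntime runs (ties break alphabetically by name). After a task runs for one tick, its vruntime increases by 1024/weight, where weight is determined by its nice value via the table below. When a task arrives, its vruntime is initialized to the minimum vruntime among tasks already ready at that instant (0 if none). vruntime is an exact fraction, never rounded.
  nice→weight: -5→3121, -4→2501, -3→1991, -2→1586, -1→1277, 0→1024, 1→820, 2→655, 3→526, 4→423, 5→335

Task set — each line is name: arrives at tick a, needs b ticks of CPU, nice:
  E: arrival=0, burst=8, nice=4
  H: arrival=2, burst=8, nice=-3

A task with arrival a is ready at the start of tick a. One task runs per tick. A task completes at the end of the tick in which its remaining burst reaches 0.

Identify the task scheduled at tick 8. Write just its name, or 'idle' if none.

t=0: vr[E=0] → run E
t=1: vr[E=1024/423] → run E
t=2: vr[E=2048/423 H=2048/423] → run E
t=3: vr[E=1024/141 H=2048/423] → run H
t=4: vr[E=1024/141 H=4510720/842193] → run H
t=5: vr[E=1024/141 H=4943872/842193] → run H
t=6: vr[E=1024/141 H=5377024/842193] → run H
t=7: vr[E=1024/141 H=5810176/842193] → run H
t=8: vr[E=1024/141 H=6243328/842193] → run E
t=9: vr[E=4096/423 H=6243328/842193] → run H
t=10: vr[E=4096/423 H=6676480/842193] → run H
t=11: vr[E=4096/423 H=7109632/842193] → run H
t=12: vr[E=4096/423] → run E
t=13: vr[E=5120/423] → run E
t=14: vr[E=2048/141] → run E
t=15: vr[E=7168/423] → run E
t=16: (idle)
t=17: (idle)

running at tick 8 = E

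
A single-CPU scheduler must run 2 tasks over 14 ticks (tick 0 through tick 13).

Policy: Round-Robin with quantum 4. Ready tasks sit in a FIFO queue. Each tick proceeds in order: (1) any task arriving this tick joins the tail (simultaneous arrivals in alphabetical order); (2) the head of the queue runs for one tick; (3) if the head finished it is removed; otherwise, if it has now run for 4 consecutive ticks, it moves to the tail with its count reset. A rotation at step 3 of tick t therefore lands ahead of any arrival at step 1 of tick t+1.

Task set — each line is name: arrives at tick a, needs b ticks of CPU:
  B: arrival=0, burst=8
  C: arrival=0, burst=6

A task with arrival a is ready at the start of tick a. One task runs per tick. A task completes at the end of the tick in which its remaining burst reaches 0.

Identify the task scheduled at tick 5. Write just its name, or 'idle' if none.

running at tick 5 = C

t=0: queue=[B,C] q_used=0 → run B
t=1: queue=[B,C] q_used=1 → run B
t=2: queue=[B,C] q_used=2 → run B
t=3: queue=[B,C] q_used=3 → run B
t=4: queue=[C,B] q_used=0 → run C
t=5: queue=[C,B] q_used=1 → run C
t=6: queue=[C,B] q_used=2 → run C
t=7: queue=[C,B] q_used=3 → run C
t=8: queue=[B,C] q_used=0 → run B
t=9: queue=[B,C] q_used=1 → run B
t=10: queue=[B,C] q_used=2 → run B
t=11: queue=[B,C] q_used=3 → run B
t=12: queue=[C] q_used=0 → run C
t=13: queue=[C] q_used=1 → run C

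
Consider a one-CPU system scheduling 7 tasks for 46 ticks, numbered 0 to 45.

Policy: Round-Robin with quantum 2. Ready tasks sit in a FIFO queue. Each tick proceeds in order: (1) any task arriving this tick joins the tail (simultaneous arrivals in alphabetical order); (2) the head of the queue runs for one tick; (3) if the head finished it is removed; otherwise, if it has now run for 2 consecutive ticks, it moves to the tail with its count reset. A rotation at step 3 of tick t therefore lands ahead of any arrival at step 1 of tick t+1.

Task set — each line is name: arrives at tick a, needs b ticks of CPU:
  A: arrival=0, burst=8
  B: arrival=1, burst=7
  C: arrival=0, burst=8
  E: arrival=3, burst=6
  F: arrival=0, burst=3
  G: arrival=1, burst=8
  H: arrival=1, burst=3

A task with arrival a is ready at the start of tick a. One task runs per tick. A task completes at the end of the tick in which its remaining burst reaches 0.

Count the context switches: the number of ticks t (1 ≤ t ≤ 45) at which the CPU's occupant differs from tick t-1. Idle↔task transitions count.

t=0: queue=[A,C,F] q_used=0 → run A
t=1: queue=[A,C,F,B,G,H] q_used=1 → run A
t=2: queue=[C,F,B,G,H,A] q_used=0 → run C
t=3: queue=[C,F,B,G,H,A,E] q_used=1 → run C
t=4: queue=[F,B,G,H,A,E,C] q_used=0 → run F
t=5: queue=[F,B,G,H,A,E,C] q_used=1 → run F
t=6: queue=[B,G,H,A,E,C,F] q_used=0 → run B
t=7: queue=[B,G,H,A,E,C,F] q_used=1 → run B
t=8: queue=[G,H,A,E,C,F,B] q_used=0 → run G
t=9: queue=[G,H,A,E,C,F,B] q_used=1 → run G
t=10: queue=[H,A,E,C,F,B,G] q_used=0 → run H
t=11: queue=[H,A,E,C,F,B,G] q_used=1 → run H
t=12: queue=[A,E,C,F,B,G,H] q_used=0 → run A
t=13: queue=[A,E,C,F,B,G,H] q_used=1 → run A
t=14: queue=[E,C,F,B,G,H,A] q_used=0 → run E
t=15: queue=[E,C,F,B,G,H,A] q_used=1 → run E
t=16: queue=[C,F,B,G,H,A,E] q_used=0 → run C
t=17: queue=[C,F,B,G,H,A,E] q_used=1 → run C
t=18: queue=[F,B,G,H,A,E,C] q_used=0 → run F
t=19: queue=[B,G,H,A,E,C] q_used=0 → run B
t=20: queue=[B,G,H,A,E,C] q_used=1 → run B
t=21: queue=[G,H,A,E,C,B] q_used=0 → run G
t=22: queue=[G,H,A,E,C,B] q_used=1 → run G
t=23: queue=[H,A,E,C,B,G] q_used=0 → run H
t=24: queue=[A,E,C,B,G] q_used=0 → run A
t=25: queue=[A,E,C,B,G] q_used=1 → run A
t=26: queue=[E,C,B,G,A] q_used=0 → run E
t=27: queue=[E,C,B,G,A] q_used=1 → run E
t=28: queue=[C,B,G,A,E] q_used=0 → run C
t=29: queue=[C,B,G,A,E] q_used=1 → run C
t=30: queue=[B,G,A,E,C] q_used=0 → run B
t=31: queue=[B,G,A,E,C] q_used=1 → run B
t=32: queue=[G,A,E,C,B] q_used=0 → run G
t=33: queue=[G,A,E,C,B] q_used=1 → run G
t=34: queue=[A,E,C,B,G] q_used=0 → run A
t=35: queue=[A,E,C,B,G] q_used=1 → run A
t=36: queue=[E,C,B,G] q_used=0 → run E
t=37: queue=[E,C,B,G] q_used=1 → run E
t=38: queue=[C,B,G] q_used=0 → run C
t=39: queue=[C,B,G] q_used=1 → run C
t=40: queue=[B,G] q_used=0 → run B
t=41: queue=[G] q_used=0 → run G
t=42: queue=[G] q_used=1 → run G
t=43: (idle)
t=44: (idle)
t=45: (idle)

context switches = 23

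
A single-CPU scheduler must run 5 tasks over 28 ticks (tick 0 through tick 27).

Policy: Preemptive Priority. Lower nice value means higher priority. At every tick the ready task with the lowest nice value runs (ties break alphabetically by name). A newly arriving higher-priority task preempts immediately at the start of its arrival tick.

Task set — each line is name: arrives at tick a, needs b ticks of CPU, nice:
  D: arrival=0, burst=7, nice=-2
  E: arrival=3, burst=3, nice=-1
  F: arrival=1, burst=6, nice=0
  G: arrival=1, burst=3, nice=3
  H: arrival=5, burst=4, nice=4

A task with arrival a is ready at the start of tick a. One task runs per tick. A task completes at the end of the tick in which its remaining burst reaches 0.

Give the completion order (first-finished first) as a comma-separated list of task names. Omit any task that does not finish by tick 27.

completion order = D, E, F, G, H

t=0: ready={D} → run D
t=1: ready={D,F,G} → run D
t=2: ready={D,F,G} → run D
t=3: ready={D,E,F,G} → run D
t=4: ready={D,E,F,G} → run D
t=5: ready={D,E,F,G,H} → run D
t=6: ready={D,E,F,G,H} → run D
t=7: ready={E,F,G,H} → run E
t=8: ready={E,F,G,H} → run E
t=9: ready={E,F,G,H} → run E
t=10: ready={F,G,H} → run F
t=11: ready={F,G,H} → run F
t=12: ready={F,G,H} → run F
t=13: ready={F,G,H} → run F
t=14: ready={F,G,H} → run F
t=15: ready={F,G,H} → run F
t=16: ready={G,H} → run G
t=17: ready={G,H} → run G
t=18: ready={G,H} → run G
t=19: ready={H} → run H
t=20: ready={H} → run H
t=21: ready={H} → run H
t=22: ready={H} → run H
t=23: (idle)
t=24: (idle)
t=25: (idle)
t=26: (idle)
t=27: (idle)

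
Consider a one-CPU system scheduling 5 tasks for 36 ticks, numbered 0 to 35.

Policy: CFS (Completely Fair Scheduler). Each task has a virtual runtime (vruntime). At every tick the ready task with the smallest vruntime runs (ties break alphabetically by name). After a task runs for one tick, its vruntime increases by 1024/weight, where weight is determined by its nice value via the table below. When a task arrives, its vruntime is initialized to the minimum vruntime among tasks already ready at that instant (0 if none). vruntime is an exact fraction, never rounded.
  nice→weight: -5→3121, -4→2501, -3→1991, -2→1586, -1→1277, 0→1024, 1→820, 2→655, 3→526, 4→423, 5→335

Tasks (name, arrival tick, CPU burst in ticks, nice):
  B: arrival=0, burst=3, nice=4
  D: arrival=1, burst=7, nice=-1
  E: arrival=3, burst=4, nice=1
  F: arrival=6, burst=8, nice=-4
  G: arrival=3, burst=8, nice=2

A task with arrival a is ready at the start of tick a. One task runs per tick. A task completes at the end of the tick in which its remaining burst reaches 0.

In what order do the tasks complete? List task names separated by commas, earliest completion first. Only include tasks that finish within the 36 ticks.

completion order = B, F, E, D, G

t=0: vr[B=0] → run B
t=1: vr[B=1024/423 D=1024/423] → run B
t=2: vr[B=2048/423 D=1024/423] → run D
t=3: vr[B=2048/423 D=1740800/540171 E=1740800/540171 G=1740800/540171] → run D
t=4: vr[B=2048/423 D=2173952/540171 E=1740800/540171 G=1740800/540171] → run E
t=5: vr[B=2048/423 D=2173952/540171 E=495147776/110735055 G=1740800/540171] → run G
t=6: vr[B=2048/423 D=2173952/540171 E=495147776/110735055 F=2173952/540171 G=1693359104/353812005] → run D
t=7: vr[B=2048/423 D=2607104/540171 E=495147776/110735055 F=2173952/540171 G=1693359104/353812005] → run F
t=8: vr[B=2048/423 D=2607104/540171 E=495147776/110735055 F=5990189056/1350967671 G=1693359104/353812005] → run F
t=9: vr[B=2048/423 D=2607104/540171 E=495147776/110735055 F=6543324160/1350967671 G=1693359104/353812005] → run E
t=10: vr[B=2048/423 D=2607104/540171 E=633431552/110735055 F=6543324160/1350967671 G=1693359104/353812005] → run G
t=11: vr[B=2048/423 D=2607104/540171 E=633431552/110735055 F=6543324160/1350967671 G=2246494208/353812005] → run D
t=12: vr[B=2048/423 D=3040256/540171 E=633431552/110735055 F=6543324160/1350967671 G=2246494208/353812005] → run B
t=13: vr[D=3040256/540171 E=633431552/110735055 F=6543324160/1350967671 G=2246494208/353812005] → run F
t=14: vr[D=3040256/540171 E=633431552/110735055 F=7096459264/1350967671 G=2246494208/353812005] → run F
t=15: vr[D=3040256/540171 E=633431552/110735055 F=7649594368/1350967671 G=2246494208/353812005] → run D
t=16: vr[D=3473408/540171 E=633431552/110735055 F=7649594368/1350967671 G=2246494208/353812005] → run F
t=17: vr[D=3473408/540171 E=633431552/110735055 F=8202729472/1350967671 G=2246494208/353812005] → run E
t=18: vr[D=3473408/540171 E=771715328/110735055 F=8202729472/1350967671 G=2246494208/353812005] → run F
t=19: vr[D=3473408/540171 E=771715328/110735055 F=8755864576/1350967671 G=2246494208/353812005] → run G
t=20: vr[D=3473408/540171 E=771715328/110735055 F=8755864576/1350967671 G=2799629312/353812005] → run D
t=21: vr[D=3906560/540171 E=771715328/110735055 F=8755864576/1350967671 G=2799629312/353812005] → run F
t=22: vr[D=3906560/540171 E=771715328/110735055 F=9308999680/1350967671 G=2799629312/353812005] → run F
t=23: vr[D=3906560/540171 E=771715328/110735055 G=2799629312/353812005] → run E
t=24: vr[D=3906560/540171 G=2799629312/353812005] → run D
t=25: vr[G=2799629312/353812005] → run G
t=26: vr[G=3352764416/353812005] → run G
t=27: vr[G=781179904/70762401] → run G
t=28: vr[G=4459034624/353812005] → run G
t=29: vr[G=5012169728/353812005] → run G
t=30: (idle)
t=31: (idle)
t=32: (idle)
t=33: (idle)
t=34: (idle)
t=35: (idle)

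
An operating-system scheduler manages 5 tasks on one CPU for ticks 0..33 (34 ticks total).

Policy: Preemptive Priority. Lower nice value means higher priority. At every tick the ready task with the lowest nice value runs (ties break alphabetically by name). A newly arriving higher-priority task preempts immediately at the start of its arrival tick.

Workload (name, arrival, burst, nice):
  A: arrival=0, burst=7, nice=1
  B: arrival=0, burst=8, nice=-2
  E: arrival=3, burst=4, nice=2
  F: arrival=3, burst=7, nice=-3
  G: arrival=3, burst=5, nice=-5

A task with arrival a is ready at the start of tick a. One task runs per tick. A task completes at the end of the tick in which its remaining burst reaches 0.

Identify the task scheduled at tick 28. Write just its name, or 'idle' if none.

running at tick 28 = E

t=0: ready={A,B} → run B
t=1: ready={A,B} → run B
t=2: ready={A,B} → run B
t=3: ready={A,B,E,F,G} → run G
t=4: ready={A,B,E,F,G} → run G
t=5: ready={A,B,E,F,G} → run G
t=6: ready={A,B,E,F,G} → run G
t=7: ready={A,B,E,F,G} → run G
t=8: ready={A,B,E,F} → run F
t=9: ready={A,B,E,F} → run F
t=10: ready={A,B,E,F} → run F
t=11: ready={A,B,E,F} → run F
t=12: ready={A,B,E,F} → run F
t=13: ready={A,B,E,F} → run F
t=14: ready={A,B,E,F} → run F
t=15: ready={A,B,E} → run B
t=16: ready={A,B,E} → run B
t=17: ready={A,B,E} → run B
t=18: ready={A,B,E} → run B
t=19: ready={A,B,E} → run B
t=20: ready={A,E} → run A
t=21: ready={A,E} → run A
t=22: ready={A,E} → run A
t=23: ready={A,E} → run A
t=24: ready={A,E} → run A
t=25: ready={A,E} → run A
t=26: ready={A,E} → run A
t=27: ready={E} → run E
t=28: ready={E} → run E
t=29: ready={E} → run E
t=30: ready={E} → run E
t=31: (idle)
t=32: (idle)
t=33: (idle)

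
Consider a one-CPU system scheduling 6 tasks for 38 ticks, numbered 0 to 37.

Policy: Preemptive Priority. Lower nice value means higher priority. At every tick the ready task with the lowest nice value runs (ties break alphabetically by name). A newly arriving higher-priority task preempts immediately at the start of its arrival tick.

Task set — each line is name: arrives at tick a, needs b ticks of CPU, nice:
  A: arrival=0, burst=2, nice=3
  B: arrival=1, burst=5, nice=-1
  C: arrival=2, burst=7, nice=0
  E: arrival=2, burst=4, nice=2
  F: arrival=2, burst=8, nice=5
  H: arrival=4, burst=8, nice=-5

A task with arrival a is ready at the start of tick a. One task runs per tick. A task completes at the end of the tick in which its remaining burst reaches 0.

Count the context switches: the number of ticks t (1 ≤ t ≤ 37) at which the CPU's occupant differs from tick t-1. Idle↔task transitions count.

t=0: ready={A} → run A
t=1: ready={A,B} → run B
t=2: ready={A,B,C,E,F} → run B
t=3: ready={A,B,C,E,F} → run B
t=4: ready={A,B,C,E,F,H} → run H
t=5: ready={A,B,C,E,F,H} → run H
t=6: ready={A,B,C,E,F,H} → run H
t=7: ready={A,B,C,E,F,H} → run H
t=8: ready={A,B,C,E,F,H} → run H
t=9: ready={A,B,C,E,F,H} → run H
t=10: ready={A,B,C,E,F,H} → run H
t=11: ready={A,B,C,E,F,H} → run H
t=12: ready={A,B,C,E,F} → run B
t=13: ready={A,B,C,E,F} → run B
t=14: ready={A,C,E,F} → run C
t=15: ready={A,C,E,F} → run C
t=16: ready={A,C,E,F} → run C
t=17: ready={A,C,E,F} → run C
t=18: ready={A,C,E,F} → run C
t=19: ready={A,C,E,F} → run C
t=20: ready={A,C,E,F} → run C
t=21: ready={A,E,F} → run E
t=22: ready={A,E,F} → run E
t=23: ready={A,E,F} → run E
t=24: ready={A,E,F} → run E
t=25: ready={A,F} → run A
t=26: ready={F} → run F
t=27: ready={F} → run F
t=28: ready={F} → run F
t=29: ready={F} → run F
t=30: ready={F} → run F
t=31: ready={F} → run F
t=32: ready={F} → run F
t=33: ready={F} → run F
t=34: (idle)
t=35: (idle)
t=36: (idle)
t=37: (idle)

context switches = 8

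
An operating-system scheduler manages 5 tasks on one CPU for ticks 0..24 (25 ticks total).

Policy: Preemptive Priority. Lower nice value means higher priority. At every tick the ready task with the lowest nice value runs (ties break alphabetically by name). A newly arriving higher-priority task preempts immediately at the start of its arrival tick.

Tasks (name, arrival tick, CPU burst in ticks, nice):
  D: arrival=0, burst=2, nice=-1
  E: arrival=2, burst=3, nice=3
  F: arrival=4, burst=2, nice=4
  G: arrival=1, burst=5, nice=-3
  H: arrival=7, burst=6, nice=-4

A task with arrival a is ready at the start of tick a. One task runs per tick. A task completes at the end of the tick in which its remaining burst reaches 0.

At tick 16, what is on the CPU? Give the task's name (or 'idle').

running at tick 16 = F

t=0: ready={D} → run D
t=1: ready={D,G} → run G
t=2: ready={D,E,G} → run G
t=3: ready={D,E,G} → run G
t=4: ready={D,E,F,G} → run G
t=5: ready={D,E,F,G} → run G
t=6: ready={D,E,F} → run D
t=7: ready={E,F,H} → run H
t=8: ready={E,F,H} → run H
t=9: ready={E,F,H} → run H
t=10: ready={E,F,H} → run H
t=11: ready={E,F,H} → run H
t=12: ready={E,F,H} → run H
t=13: ready={E,F} → run E
t=14: ready={E,F} → run E
t=15: ready={E,F} → run E
t=16: ready={F} → run F
t=17: ready={F} → run F
t=18: (idle)
t=19: (idle)
t=20: (idle)
t=21: (idle)
t=22: (idle)
t=23: (idle)
t=24: (idle)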